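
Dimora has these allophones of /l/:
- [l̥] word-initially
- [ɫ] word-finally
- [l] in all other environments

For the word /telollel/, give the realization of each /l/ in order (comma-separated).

Occurrence 1 (position 3): no conditioning environment matches → elsewhere allophone [l].
Occurrence 2 (position 5): no conditioning environment matches → elsewhere allophone [l].
Occurrence 3 (position 6): no conditioning environment matches → elsewhere allophone [l].
Occurrence 4 (position 8): word-finally → [ɫ].

[l], [l], [l], [ɫ]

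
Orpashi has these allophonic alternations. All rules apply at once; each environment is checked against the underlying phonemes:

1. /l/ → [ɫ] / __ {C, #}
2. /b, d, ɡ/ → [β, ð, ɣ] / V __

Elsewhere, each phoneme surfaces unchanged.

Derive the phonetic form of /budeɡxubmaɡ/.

[buðeɣxuβmaɣ]

/b/ — word-initial; rule 2 does not apply here → [b].
/u/ (between /b/ and /d/): no rule targets it → [u].
/d/ (between /u/ and /e/): immediately after a vowel, so rule 2 applies → [ð].
/e/ — not in any rule's target class → [e].
Rule 2 applies to /ɡ/ (between /e/ and /x/: immediately after a vowel) → [ɣ].
/x/ stays [x].
/u/ — not in any rule's target class → [u].
/b/ meets the environment for rule 2 (immediately after a vowel) → [β].
/m/ (between /b/ and /a/) is unaffected → [m].
/a/ — not in any rule's target class → [a].
/ɡ/ (word-final): immediately after a vowel, so rule 2 applies → [ɣ].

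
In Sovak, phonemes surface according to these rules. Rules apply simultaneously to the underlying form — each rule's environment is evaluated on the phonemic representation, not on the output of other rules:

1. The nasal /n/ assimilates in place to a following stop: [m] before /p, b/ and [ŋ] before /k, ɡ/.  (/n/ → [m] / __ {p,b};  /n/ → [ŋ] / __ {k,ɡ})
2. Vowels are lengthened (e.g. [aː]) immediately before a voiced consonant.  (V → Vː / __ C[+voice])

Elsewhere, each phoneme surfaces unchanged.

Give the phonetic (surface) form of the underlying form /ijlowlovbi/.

/i/ (word-initial) occurs before a voiced consonant → [iː] by rule 2.
/j/ (between /i/ and /l/): no rule targets it → [j].
/l/ (between /j/ and /o/): no rule targets it → [l].
/o/ (between /l/ and /w/) occurs before a voiced consonant → [oː] by rule 2.
/w/ — not in any rule's target class → [w].
/l/ — not in any rule's target class → [l].
/o/ — between /l/ and /v/, before a voiced consonant — surfaces as [oː] (rule 2).
/v/ (between /o/ and /b/) is unaffected → [v].
/b/ stays [b].
/i/ (word-final) fails the environment for rule 2, so it stays [i].

[iːjloːwloːvbi]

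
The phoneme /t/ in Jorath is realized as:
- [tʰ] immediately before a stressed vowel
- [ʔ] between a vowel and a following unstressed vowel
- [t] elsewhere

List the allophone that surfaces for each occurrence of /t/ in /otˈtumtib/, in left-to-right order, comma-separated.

[t], [tʰ], [t]

Occurrence 1 (position 2): no conditioning environment matches → elsewhere allophone [t].
Occurrence 2 (position 3): immediately before a stressed vowel → [tʰ].
Occurrence 3 (position 6): no conditioning environment matches → elsewhere allophone [t].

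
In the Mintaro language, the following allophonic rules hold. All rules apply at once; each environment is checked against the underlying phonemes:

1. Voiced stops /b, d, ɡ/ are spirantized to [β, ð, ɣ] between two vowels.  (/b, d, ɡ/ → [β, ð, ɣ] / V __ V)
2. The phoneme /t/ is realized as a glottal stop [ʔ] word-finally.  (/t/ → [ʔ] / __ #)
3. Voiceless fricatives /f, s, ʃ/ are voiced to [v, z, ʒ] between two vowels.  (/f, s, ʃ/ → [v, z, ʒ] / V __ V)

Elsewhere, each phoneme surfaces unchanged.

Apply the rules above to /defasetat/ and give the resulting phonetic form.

[devazetaʔ]

/d/ — word-initial; rule 1 does not apply here → [d].
/e/ stays [e].
/f/ — between /e/ and /a/, between two vowels — surfaces as [v] (rule 3).
/a/ stays [a].
/s/ (between /a/ and /e/): between two vowels, so rule 3 applies → [z].
/e/ (between /s/ and /t/) is unaffected → [e].
/t/ — between /e/ and /a/; rule 2 does not apply here → [t].
/a/ (between /t/ and /t/): no rule targets it → [a].
/t/ — word-final, word-finally — surfaces as [ʔ] (rule 2).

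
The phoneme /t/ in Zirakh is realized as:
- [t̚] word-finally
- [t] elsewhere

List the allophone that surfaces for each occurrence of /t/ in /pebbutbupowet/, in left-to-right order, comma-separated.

Occurrence 1 (position 6): no conditioning environment matches → elsewhere allophone [t].
Occurrence 2 (position 13): word-finally → [t̚].

[t], [t̚]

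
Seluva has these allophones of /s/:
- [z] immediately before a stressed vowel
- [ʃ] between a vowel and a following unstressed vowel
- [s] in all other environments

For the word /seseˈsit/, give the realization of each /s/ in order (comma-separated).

[s], [ʃ], [z]

Occurrence 1 (position 1): no conditioning environment matches → elsewhere allophone [s].
Occurrence 2 (position 3): between a vowel and a following unstressed vowel → [ʃ].
Occurrence 3 (position 5): immediately before a stressed vowel → [z].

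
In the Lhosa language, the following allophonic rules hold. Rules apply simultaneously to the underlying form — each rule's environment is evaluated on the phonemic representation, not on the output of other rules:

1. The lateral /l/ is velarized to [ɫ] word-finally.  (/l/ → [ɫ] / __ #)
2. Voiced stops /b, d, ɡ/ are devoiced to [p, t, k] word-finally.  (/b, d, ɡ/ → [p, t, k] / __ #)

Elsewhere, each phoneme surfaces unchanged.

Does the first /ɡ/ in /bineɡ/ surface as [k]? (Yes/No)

/ɡ/ (word-final) occurs word-finally → [k] by rule 2.
The actual realization is [k], which matches [k].

Yes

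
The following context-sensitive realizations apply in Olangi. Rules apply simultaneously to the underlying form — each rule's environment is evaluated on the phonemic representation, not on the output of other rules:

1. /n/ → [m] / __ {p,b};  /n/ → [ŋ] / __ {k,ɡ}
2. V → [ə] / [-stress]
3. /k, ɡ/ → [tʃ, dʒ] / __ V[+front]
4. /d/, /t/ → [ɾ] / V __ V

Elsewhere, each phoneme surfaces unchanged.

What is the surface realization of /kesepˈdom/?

/k/ (word-initial) occurs before a front vowel → [tʃ] by rule 3.
Rule 2 applies to /e/ (between /k/ and /s/: in an unstressed syllable) → [ə].
/e/ (between /s/ and /p/): in an unstressed syllable, so rule 2 applies → [ə].
/d/ (between /p/ and /o/) is in the target of rule 4 but the environment (between two vowels) is not met → [d].
/o/ (between /d/ and /m/) is in the target of rule 2 but the environment (in an unstressed syllable) is not met → [o].

[tʃəsəpˈdom]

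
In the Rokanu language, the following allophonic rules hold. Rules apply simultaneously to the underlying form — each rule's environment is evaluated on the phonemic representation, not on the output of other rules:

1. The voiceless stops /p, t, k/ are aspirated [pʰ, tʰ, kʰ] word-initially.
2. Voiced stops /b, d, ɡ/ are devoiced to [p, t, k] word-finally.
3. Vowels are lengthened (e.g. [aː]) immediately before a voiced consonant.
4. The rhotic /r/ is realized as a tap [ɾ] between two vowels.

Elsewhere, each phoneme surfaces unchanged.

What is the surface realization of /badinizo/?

/b/ (word-initial): rule 2 targets it, but not word-finally → unchanged [b].
Rule 3 applies to /a/ (between /b/ and /d/: before a voiced consonant) → [aː].
/d/ — between /a/ and /i/; rule 2 does not apply here → [d].
/i/ — between /d/ and /n/, before a voiced consonant — surfaces as [iː] (rule 3).
/n/ (between /i/ and /i/) is unaffected → [n].
/i/ (between /n/ and /z/): before a voiced consonant, so rule 3 applies → [iː].
/z/ — not in any rule's target class → [z].
/o/ (word-final): rule 3 targets it, but not before a voiced consonant → unchanged [o].

[baːdiːniːzo]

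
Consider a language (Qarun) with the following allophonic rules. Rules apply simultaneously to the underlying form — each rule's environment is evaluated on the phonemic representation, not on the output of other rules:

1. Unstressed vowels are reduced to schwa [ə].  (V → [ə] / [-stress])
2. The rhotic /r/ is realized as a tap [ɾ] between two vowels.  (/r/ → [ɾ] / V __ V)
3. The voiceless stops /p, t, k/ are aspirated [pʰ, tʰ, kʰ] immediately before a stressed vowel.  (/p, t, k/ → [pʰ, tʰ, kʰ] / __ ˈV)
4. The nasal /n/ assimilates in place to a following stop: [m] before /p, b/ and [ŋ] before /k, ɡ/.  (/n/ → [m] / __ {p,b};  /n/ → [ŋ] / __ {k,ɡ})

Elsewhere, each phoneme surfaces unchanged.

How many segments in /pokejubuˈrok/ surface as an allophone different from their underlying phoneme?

5

Segments that undergo a rule: /o/ → [ə] (rule 1); /e/ → [ə] (rule 1); /u/ → [ə] (rule 1); /u/ → [ə] (rule 1); /r/ → [ɾ] (rule 2).
All other segments surface unchanged.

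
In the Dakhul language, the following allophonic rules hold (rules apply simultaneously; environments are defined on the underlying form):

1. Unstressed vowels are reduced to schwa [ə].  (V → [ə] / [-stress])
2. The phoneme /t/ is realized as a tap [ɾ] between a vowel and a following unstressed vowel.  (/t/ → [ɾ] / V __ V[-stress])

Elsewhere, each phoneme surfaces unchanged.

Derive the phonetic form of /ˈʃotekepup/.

/ʃ/ (word-initial): no rule targets it → [ʃ].
/o/ (between /ʃ/ and /t/) is in the target of rule 1 but the environment (in an unstressed syllable) is not met → [o].
/t/ — between /o/ and /e/, between a vowel and a following unstressed vowel — surfaces as [ɾ] (rule 2).
/e/ meets the environment for rule 1 (in an unstressed syllable) → [ə].
/k/ — not in any rule's target class → [k].
/e/ meets the environment for rule 1 (in an unstressed syllable) → [ə].
/p/ (between /e/ and /u/): no rule targets it → [p].
/u/ (between /p/ and /p/) occurs in an unstressed syllable → [ə] by rule 1.
/p/ (word-final) is unaffected → [p].

[ˈʃoɾəkəpəp]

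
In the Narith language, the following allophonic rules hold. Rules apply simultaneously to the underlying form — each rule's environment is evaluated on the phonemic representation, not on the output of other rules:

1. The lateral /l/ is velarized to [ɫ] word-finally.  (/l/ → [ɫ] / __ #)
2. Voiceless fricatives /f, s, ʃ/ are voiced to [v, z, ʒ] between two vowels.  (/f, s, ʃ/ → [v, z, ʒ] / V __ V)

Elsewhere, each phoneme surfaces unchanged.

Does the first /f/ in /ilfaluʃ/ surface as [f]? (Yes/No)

/f/ (between /l/ and /a/): rule 2 targets it, but not between two vowels → unchanged [f].
The actual realization is [f], which matches [f].

Yes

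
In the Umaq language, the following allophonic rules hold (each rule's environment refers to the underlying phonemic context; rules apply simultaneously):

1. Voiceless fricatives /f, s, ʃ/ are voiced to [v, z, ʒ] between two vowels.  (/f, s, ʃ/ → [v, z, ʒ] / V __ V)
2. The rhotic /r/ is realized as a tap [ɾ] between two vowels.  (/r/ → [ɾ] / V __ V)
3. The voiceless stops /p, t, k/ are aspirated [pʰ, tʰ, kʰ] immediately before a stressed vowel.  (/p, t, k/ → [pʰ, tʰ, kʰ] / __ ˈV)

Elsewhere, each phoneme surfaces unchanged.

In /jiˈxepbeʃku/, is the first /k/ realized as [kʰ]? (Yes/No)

/k/ (between /ʃ/ and /u/): rule 3 targets it, but not immediately before a stressed vowel → unchanged [k].
The actual realization is [k], not [kʰ].

No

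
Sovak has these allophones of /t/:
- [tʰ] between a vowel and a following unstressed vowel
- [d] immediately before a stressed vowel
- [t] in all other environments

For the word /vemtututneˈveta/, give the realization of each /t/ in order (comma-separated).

[t], [tʰ], [t], [tʰ]

Occurrence 1 (position 4): no conditioning environment matches → elsewhere allophone [t].
Occurrence 2 (position 6): between a vowel and a following unstressed vowel → [tʰ].
Occurrence 3 (position 8): no conditioning environment matches → elsewhere allophone [t].
Occurrence 4 (position 13): between a vowel and a following unstressed vowel → [tʰ].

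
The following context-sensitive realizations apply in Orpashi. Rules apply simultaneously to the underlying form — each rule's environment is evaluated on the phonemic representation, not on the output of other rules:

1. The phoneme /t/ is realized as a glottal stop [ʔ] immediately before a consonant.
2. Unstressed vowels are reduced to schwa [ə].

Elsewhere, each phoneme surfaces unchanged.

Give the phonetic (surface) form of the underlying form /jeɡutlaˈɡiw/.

/j/ (word-initial) is unaffected → [j].
/e/ (between /j/ and /ɡ/): in an unstressed syllable, so rule 2 applies → [ə].
/ɡ/ (between /e/ and /u/): no rule targets it → [ɡ].
/u/ (between /ɡ/ and /t/): in an unstressed syllable, so rule 2 applies → [ə].
/t/ — between /u/ and /l/, immediately before a consonant — surfaces as [ʔ] (rule 1).
/l/ — not in any rule's target class → [l].
/a/ (between /l/ and /ɡ/): in an unstressed syllable, so rule 2 applies → [ə].
/ɡ/ (between /a/ and /i/) is unaffected → [ɡ].
/i/ (between /ɡ/ and /w/) is in the target of rule 2 but the environment (in an unstressed syllable) is not met → [i].
/w/ stays [w].

[jəɡəʔləˈɡiw]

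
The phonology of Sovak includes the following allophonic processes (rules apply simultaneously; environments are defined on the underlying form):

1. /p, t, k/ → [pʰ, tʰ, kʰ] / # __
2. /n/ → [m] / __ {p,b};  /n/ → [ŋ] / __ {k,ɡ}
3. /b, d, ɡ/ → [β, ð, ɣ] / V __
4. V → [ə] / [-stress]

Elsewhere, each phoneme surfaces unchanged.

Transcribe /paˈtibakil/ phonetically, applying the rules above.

[pʰəˈtiβəkəl]

Rule 1 applies to /p/ (word-initial: word-initially) → [pʰ].
/a/ (between /p/ and /t/): in an unstressed syllable, so rule 4 applies → [ə].
/t/ (between /a/ and /i/) is in the target of rule 1 but the environment (word-initially) is not met → [t].
/i/ (between /t/ and /b/) is in the target of rule 4 but the environment (in an unstressed syllable) is not met → [i].
/b/ — between /i/ and /a/, immediately after a vowel — surfaces as [β] (rule 3).
/a/ (between /b/ and /k/): in an unstressed syllable, so rule 4 applies → [ə].
/k/ — between /a/ and /i/; rule 1 does not apply here → [k].
/i/ (between /k/ and /l/) occurs in an unstressed syllable → [ə] by rule 4.
/l/ — not in any rule's target class → [l].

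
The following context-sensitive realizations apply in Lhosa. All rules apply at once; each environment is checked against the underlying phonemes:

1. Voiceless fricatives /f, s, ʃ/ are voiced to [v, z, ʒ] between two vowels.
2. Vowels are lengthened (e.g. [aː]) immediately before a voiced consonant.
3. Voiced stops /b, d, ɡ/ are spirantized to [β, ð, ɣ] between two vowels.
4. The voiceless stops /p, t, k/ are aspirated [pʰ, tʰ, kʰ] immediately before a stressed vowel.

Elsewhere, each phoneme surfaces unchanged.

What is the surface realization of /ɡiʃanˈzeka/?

[ɡiʒaːnˈzeka]

/ɡ/ (word-initial): rule 3 targets it, but not between two vowels → unchanged [ɡ].
/i/ (between /ɡ/ and /ʃ/) fails the environment for rule 2, so it stays [i].
/ʃ/ meets the environment for rule 1 (between two vowels) → [ʒ].
/a/ (between /ʃ/ and /n/): before a voiced consonant, so rule 2 applies → [aː].
/e/ (between /z/ and /k/): rule 2 targets it, but not before a voiced consonant → unchanged [e].
/k/ — between /e/ and /a/; rule 4 does not apply here → [k].
/a/ (word-final) is in the target of rule 2 but the environment (before a voiced consonant) is not met → [a].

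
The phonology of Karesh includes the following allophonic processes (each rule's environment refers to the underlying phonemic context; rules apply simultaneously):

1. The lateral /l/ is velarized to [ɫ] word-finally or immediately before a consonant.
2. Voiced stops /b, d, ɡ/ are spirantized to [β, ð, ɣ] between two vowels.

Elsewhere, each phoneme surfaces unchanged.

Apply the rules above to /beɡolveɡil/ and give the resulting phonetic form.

/b/ (word-initial) fails the environment for rule 2, so it stays [b].
/e/ — not in any rule's target class → [e].
/ɡ/ meets the environment for rule 2 (between two vowels) → [ɣ].
/o/ (between /ɡ/ and /l/): no rule targets it → [o].
Rule 1 applies to /l/ (between /o/ and /v/: word-finally or immediately before a consonant) → [ɫ].
/v/ — not in any rule's target class → [v].
/e/ (between /v/ and /ɡ/): no rule targets it → [e].
/ɡ/ (between /e/ and /i/) occurs between two vowels → [ɣ] by rule 2.
/i/ (between /ɡ/ and /l/) is unaffected → [i].
Rule 1 applies to /l/ (word-final: word-finally or immediately before a consonant) → [ɫ].

[beɣoɫveɣiɫ]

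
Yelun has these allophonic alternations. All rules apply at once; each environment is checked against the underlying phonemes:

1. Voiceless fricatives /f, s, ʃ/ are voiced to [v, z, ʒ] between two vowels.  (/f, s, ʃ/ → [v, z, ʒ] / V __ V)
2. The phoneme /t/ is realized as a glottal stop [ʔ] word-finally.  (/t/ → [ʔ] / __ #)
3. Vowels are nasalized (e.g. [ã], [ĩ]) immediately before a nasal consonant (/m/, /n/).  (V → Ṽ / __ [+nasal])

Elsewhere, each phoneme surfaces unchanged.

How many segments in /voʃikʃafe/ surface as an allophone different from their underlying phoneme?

Segments that undergo a rule: /ʃ/ → [ʒ] (rule 1); /f/ → [v] (rule 1).
All other segments surface unchanged.

2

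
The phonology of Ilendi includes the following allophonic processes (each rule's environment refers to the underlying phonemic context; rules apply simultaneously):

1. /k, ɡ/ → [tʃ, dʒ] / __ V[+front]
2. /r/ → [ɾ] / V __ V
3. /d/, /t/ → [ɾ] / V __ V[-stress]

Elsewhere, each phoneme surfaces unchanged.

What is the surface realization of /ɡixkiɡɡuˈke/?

/ɡ/ (word-initial): before a front vowel, so rule 1 applies → [dʒ].
/i/ — not in any rule's target class → [i].
/x/ (between /i/ and /k/): no rule targets it → [x].
/k/ — between /x/ and /i/, before a front vowel — surfaces as [tʃ] (rule 1).
/i/ stays [i].
/ɡ/ (between /i/ and /ɡ/) is in the target of rule 1 but the environment (before a front vowel) is not met → [ɡ].
/ɡ/ (between /ɡ/ and /u/): rule 1 targets it, but not before a front vowel → unchanged [ɡ].
/u/ stays [u].
/k/ meets the environment for rule 1 (before a front vowel) → [tʃ].
/e/ (word-final): no rule targets it → [e].

[dʒixtʃiɡɡuˈtʃe]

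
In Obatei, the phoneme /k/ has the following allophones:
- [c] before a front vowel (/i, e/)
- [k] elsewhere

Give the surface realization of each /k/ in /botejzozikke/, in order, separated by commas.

Occurrence 1 (position 10): no conditioning environment matches → elsewhere allophone [k].
Occurrence 2 (position 11): before a front vowel → [c].

[k], [c]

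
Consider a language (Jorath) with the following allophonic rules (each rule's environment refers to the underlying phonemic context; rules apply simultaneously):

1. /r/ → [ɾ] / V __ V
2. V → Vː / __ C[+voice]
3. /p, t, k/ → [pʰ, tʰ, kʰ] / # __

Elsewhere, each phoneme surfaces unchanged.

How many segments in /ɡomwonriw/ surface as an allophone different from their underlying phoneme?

Segments that undergo a rule: /o/ → [oː] (rule 2); /o/ → [oː] (rule 2); /i/ → [iː] (rule 2).
All other segments surface unchanged.

3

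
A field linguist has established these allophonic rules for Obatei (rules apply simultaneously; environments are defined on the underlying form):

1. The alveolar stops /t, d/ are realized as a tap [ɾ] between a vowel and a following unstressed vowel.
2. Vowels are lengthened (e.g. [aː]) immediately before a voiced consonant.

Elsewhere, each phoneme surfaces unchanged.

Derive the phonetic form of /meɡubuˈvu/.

/m/ — not in any rule's target class → [m].
/e/ meets the environment for rule 2 (before a voiced consonant) → [eː].
/ɡ/ — not in any rule's target class → [ɡ].
/u/ — between /ɡ/ and /b/, before a voiced consonant — surfaces as [uː] (rule 2).
/b/ stays [b].
/u/ (between /b/ and /v/) occurs before a voiced consonant → [uː] by rule 2.
/v/ (between /u/ and /u/): no rule targets it → [v].
/u/ — word-final; rule 2 does not apply here → [u].

[meːɡuːbuːˈvu]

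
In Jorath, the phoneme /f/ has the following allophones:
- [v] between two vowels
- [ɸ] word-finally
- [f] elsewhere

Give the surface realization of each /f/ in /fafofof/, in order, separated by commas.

Occurrence 1 (position 1): no conditioning environment matches → elsewhere allophone [f].
Occurrence 2 (position 3): between two vowels → [v].
Occurrence 3 (position 5): between two vowels → [v].
Occurrence 4 (position 7): word-finally → [ɸ].

[f], [v], [v], [ɸ]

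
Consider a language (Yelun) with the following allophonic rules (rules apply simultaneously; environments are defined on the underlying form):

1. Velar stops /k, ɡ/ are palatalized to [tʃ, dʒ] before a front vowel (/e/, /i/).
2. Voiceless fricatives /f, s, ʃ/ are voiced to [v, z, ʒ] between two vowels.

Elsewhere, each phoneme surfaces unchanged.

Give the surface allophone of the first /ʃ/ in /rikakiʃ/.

/ʃ/ (word-final) is in the target of rule 2 but the environment (between two vowels) is not met → [ʃ].

[ʃ]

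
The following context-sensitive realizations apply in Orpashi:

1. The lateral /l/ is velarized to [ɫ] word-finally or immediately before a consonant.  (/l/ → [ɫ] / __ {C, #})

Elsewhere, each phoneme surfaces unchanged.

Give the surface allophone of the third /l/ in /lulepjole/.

/l/ — between /o/ and /e/; rule 1 does not apply here → [l].

[l]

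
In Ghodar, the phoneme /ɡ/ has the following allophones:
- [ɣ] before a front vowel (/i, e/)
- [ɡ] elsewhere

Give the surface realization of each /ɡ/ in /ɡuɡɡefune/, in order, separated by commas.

Occurrence 1 (position 1): no conditioning environment matches → elsewhere allophone [ɡ].
Occurrence 2 (position 3): no conditioning environment matches → elsewhere allophone [ɡ].
Occurrence 3 (position 4): before a front vowel (/i, e/) → [ɣ].

[ɡ], [ɡ], [ɣ]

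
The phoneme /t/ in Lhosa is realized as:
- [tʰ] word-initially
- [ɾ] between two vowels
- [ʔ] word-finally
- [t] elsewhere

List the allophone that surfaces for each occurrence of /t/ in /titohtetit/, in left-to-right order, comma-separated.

[tʰ], [ɾ], [t], [ɾ], [ʔ]

Occurrence 1 (position 1): word-initially → [tʰ].
Occurrence 2 (position 3): between two vowels → [ɾ].
Occurrence 3 (position 6): no conditioning environment matches → elsewhere allophone [t].
Occurrence 4 (position 8): between two vowels → [ɾ].
Occurrence 5 (position 10): word-finally → [ʔ].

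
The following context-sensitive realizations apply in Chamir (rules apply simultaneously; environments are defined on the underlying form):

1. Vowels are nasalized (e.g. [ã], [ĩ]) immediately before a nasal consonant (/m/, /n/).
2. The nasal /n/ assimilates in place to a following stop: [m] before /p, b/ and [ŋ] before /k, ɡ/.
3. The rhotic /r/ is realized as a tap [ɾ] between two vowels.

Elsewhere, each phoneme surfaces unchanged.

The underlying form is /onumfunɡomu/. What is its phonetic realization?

[õnũmfũŋɡõmu]

/o/ — word-initial, before a nasal consonant — surfaces as [õ] (rule 1).
/n/ — between /o/ and /u/; rule 2 does not apply here → [n].
Rule 1 applies to /u/ (between /n/ and /m/: before a nasal consonant) → [ũ].
/m/ — not in any rule's target class → [m].
/f/ (between /m/ and /u/) is unaffected → [f].
Rule 1 applies to /u/ (between /f/ and /n/: before a nasal consonant) → [ũ].
/n/ — between /u/ and /ɡ/, before a labial or velar stop — surfaces as [ŋ] (rule 2).
/ɡ/ — not in any rule's target class → [ɡ].
/o/ (between /ɡ/ and /m/): before a nasal consonant, so rule 1 applies → [õ].
/m/ (between /o/ and /u/) is unaffected → [m].
/u/ — word-final; rule 1 does not apply here → [u].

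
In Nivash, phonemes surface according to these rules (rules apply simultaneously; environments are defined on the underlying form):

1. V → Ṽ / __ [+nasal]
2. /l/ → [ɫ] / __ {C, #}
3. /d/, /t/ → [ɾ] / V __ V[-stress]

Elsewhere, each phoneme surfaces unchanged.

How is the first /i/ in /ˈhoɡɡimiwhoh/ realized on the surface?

/i/ — between /ɡ/ and /m/, before a nasal consonant — surfaces as [ĩ] (rule 1).

[ĩ]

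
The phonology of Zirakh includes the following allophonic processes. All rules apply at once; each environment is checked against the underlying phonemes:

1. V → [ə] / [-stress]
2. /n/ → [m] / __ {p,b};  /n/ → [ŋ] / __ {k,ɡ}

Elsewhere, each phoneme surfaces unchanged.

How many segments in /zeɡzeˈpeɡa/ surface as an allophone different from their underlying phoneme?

3

Segments that undergo a rule: /e/ → [ə] (rule 1); /e/ → [ə] (rule 1); /a/ → [ə] (rule 1).
All other segments surface unchanged.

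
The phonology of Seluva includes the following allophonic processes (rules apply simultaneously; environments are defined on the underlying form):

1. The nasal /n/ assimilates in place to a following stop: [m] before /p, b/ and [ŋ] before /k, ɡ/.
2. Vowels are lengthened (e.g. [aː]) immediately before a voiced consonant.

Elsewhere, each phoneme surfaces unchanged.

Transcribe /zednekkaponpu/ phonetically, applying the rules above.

/z/ — not in any rule's target class → [z].
/e/ — between /z/ and /d/, before a voiced consonant — surfaces as [eː] (rule 2).
/d/ (between /e/ and /n/): no rule targets it → [d].
/n/ (between /d/ and /e/) fails the environment for rule 1, so it stays [n].
/e/ (between /n/ and /k/) fails the environment for rule 2, so it stays [e].
/k/ stays [k].
/k/ stays [k].
/a/ — between /k/ and /p/; rule 2 does not apply here → [a].
/p/ stays [p].
/o/ (between /p/ and /n/) occurs before a voiced consonant → [oː] by rule 2.
/n/ (between /o/ and /p/): before a labial or velar stop, so rule 1 applies → [m].
/p/ (between /n/ and /u/): no rule targets it → [p].
/u/ — word-final; rule 2 does not apply here → [u].

[zeːdnekkapoːmpu]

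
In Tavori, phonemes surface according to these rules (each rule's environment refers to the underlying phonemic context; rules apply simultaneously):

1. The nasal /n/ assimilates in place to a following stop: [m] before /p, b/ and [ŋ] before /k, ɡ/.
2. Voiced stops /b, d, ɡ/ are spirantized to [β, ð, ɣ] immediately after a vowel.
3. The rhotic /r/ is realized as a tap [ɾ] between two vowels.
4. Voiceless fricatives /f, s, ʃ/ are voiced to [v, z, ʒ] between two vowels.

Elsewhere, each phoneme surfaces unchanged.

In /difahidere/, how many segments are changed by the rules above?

3

Segments that undergo a rule: /f/ → [v] (rule 4); /d/ → [ð] (rule 2); /r/ → [ɾ] (rule 3).
All other segments surface unchanged.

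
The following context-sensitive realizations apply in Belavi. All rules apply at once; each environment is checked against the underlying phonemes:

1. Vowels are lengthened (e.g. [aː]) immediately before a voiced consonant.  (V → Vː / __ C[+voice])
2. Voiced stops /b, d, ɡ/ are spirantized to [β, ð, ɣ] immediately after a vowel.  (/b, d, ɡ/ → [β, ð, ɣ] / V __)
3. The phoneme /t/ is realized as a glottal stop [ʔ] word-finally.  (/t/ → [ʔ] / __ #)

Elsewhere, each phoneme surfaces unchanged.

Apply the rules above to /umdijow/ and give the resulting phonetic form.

[uːmdiːjoːw]

Rule 1 applies to /u/ (word-initial: before a voiced consonant) → [uː].
/m/ — not in any rule's target class → [m].
/d/ (between /m/ and /i/): rule 2 targets it, but not immediately after a vowel → unchanged [d].
/i/ — between /d/ and /j/, before a voiced consonant — surfaces as [iː] (rule 1).
/j/ stays [j].
/o/ — between /j/ and /w/, before a voiced consonant — surfaces as [oː] (rule 1).
/w/ (word-final) is unaffected → [w].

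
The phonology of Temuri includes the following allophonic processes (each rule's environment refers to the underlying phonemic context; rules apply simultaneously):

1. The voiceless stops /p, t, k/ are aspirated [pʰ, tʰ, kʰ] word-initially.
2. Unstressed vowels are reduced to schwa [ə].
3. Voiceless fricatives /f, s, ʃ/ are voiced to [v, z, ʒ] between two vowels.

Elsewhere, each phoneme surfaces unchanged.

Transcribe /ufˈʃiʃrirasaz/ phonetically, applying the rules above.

Rule 2 applies to /u/ (word-initial: in an unstressed syllable) → [ə].
/f/ (between /u/ and /ʃ/): rule 3 targets it, but not between two vowels → unchanged [f].
/ʃ/ (between /f/ and /i/) is in the target of rule 3 but the environment (between two vowels) is not met → [ʃ].
/i/ (between /ʃ/ and /ʃ/) is in the target of rule 2 but the environment (in an unstressed syllable) is not met → [i].
/ʃ/ (between /i/ and /r/) fails the environment for rule 3, so it stays [ʃ].
/r/ (between /ʃ/ and /i/): no rule targets it → [r].
/i/ (between /r/ and /r/) occurs in an unstressed syllable → [ə] by rule 2.
/r/ (between /i/ and /a/): no rule targets it → [r].
/a/ — between /r/ and /s/, in an unstressed syllable — surfaces as [ə] (rule 2).
Rule 3 applies to /s/ (between /a/ and /a/: between two vowels) → [z].
/a/ meets the environment for rule 2 (in an unstressed syllable) → [ə].
/z/ (word-final): no rule targets it → [z].

[əfˈʃiʃrərəzəz]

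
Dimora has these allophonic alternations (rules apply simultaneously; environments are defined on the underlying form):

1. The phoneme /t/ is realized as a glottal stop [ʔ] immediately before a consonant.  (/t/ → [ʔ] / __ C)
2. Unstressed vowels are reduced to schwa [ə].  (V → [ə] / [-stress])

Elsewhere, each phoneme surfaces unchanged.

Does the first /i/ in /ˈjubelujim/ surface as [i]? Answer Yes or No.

/i/ (between /j/ and /m/): in an unstressed syllable, so rule 2 applies → [ə].
The actual realization is [ə], not [i].

No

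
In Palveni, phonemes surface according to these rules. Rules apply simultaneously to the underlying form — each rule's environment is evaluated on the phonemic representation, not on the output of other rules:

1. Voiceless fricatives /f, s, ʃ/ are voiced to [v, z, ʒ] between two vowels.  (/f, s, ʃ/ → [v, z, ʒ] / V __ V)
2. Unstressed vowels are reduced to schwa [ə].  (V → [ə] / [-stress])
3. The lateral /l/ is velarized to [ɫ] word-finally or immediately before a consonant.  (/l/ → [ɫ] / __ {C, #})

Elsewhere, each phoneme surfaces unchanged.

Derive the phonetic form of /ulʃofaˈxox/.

/u/ (word-initial) occurs in an unstressed syllable → [ə] by rule 2.
/l/ (between /u/ and /ʃ/): word-finally or immediately before a consonant, so rule 3 applies → [ɫ].
/ʃ/ — between /l/ and /o/; rule 1 does not apply here → [ʃ].
Rule 2 applies to /o/ (between /ʃ/ and /f/: in an unstressed syllable) → [ə].
/f/ meets the environment for rule 1 (between two vowels) → [v].
/a/ (between /f/ and /x/) occurs in an unstressed syllable → [ə] by rule 2.
/x/ (between /a/ and /o/) is unaffected → [x].
/o/ (between /x/ and /x/) is in the target of rule 2 but the environment (in an unstressed syllable) is not met → [o].
/x/ — not in any rule's target class → [x].

[əɫʃəvəˈxox]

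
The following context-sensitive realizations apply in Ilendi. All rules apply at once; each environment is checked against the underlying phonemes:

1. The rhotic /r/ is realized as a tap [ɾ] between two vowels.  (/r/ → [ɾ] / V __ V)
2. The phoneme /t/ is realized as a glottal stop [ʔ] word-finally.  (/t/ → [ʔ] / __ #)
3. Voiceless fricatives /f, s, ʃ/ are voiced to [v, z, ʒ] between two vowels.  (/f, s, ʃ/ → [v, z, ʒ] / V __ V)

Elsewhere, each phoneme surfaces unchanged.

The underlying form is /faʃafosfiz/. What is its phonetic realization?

/f/ (word-initial) is in the target of rule 3 but the environment (between two vowels) is not met → [f].
/a/ (between /f/ and /ʃ/): no rule targets it → [a].
Rule 3 applies to /ʃ/ (between /a/ and /a/: between two vowels) → [ʒ].
/a/ (between /ʃ/ and /f/): no rule targets it → [a].
Rule 3 applies to /f/ (between /a/ and /o/: between two vowels) → [v].
/o/ (between /f/ and /s/) is unaffected → [o].
/s/ (between /o/ and /f/) fails the environment for rule 3, so it stays [s].
/f/ (between /s/ and /i/) fails the environment for rule 3, so it stays [f].
/i/ (between /f/ and /z/) is unaffected → [i].
/z/ (word-final) is unaffected → [z].

[faʒavosfiz]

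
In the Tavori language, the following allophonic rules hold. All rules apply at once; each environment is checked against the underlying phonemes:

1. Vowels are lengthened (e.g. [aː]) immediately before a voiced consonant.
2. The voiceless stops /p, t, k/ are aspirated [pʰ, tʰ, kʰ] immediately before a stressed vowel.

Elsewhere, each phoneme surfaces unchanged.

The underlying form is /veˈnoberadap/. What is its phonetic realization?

[veːˈnoːbeːraːdap]

/e/ — between /v/ and /n/, before a voiced consonant — surfaces as [eː] (rule 1).
/o/ (between /n/ and /b/): before a voiced consonant, so rule 1 applies → [oː].
/e/ meets the environment for rule 1 (before a voiced consonant) → [eː].
/a/ (between /r/ and /d/): before a voiced consonant, so rule 1 applies → [aː].
/a/ (between /d/ and /p/) is in the target of rule 1 but the environment (before a voiced consonant) is not met → [a].
/p/ (word-final) fails the environment for rule 2, so it stays [p].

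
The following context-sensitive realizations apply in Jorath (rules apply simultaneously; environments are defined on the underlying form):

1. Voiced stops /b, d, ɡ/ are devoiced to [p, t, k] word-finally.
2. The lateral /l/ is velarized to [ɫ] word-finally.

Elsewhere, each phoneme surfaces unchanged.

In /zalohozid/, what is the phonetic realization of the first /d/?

[t]

Rule 1 applies to /d/ (word-final: word-finally) → [t].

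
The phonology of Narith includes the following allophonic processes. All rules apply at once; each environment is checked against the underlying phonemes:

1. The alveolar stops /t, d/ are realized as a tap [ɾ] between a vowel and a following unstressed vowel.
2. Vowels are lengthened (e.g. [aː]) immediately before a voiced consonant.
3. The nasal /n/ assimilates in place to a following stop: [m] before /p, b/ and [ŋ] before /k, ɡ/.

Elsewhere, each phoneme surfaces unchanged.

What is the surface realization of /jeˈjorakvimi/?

/j/ stays [j].
/e/ (between /j/ and /j/): before a voiced consonant, so rule 2 applies → [eː].
/j/ stays [j].
/o/ meets the environment for rule 2 (before a voiced consonant) → [oː].
/r/ (between /o/ and /a/): no rule targets it → [r].
/a/ (between /r/ and /k/) is in the target of rule 2 but the environment (before a voiced consonant) is not met → [a].
/k/ (between /a/ and /v/) is unaffected → [k].
/v/ stays [v].
/i/ — between /v/ and /m/, before a voiced consonant — surfaces as [iː] (rule 2).
/m/ stays [m].
/i/ — word-final; rule 2 does not apply here → [i].

[jeːˈjoːrakviːmi]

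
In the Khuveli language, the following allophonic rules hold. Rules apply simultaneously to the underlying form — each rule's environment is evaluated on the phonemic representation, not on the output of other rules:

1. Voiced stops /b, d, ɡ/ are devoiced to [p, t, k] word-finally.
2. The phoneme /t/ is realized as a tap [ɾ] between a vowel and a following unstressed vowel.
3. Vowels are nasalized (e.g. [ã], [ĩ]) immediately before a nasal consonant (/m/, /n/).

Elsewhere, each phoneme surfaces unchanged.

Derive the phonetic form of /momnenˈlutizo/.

/m/ (word-initial): no rule targets it → [m].
/o/ (between /m/ and /m/) occurs before a nasal consonant → [õ] by rule 3.
/m/ stays [m].
/n/ — not in any rule's target class → [n].
/e/ (between /n/ and /n/) occurs before a nasal consonant → [ẽ] by rule 3.
/n/ (between /e/ and /l/) is unaffected → [n].
/l/ stays [l].
/u/ (between /l/ and /t/): rule 3 targets it, but not before a nasal consonant → unchanged [u].
/t/ meets the environment for rule 2 (between a vowel and a following unstressed vowel) → [ɾ].
/i/ (between /t/ and /z/): rule 3 targets it, but not before a nasal consonant → unchanged [i].
/z/ stays [z].
/o/ (word-final) fails the environment for rule 3, so it stays [o].

[mõmnẽnˈluɾizo]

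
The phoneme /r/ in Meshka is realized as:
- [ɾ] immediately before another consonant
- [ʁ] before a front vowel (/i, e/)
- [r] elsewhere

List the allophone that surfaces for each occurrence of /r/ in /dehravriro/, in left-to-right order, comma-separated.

Occurrence 1 (position 4): no conditioning environment matches → elsewhere allophone [r].
Occurrence 2 (position 7): before a front vowel (/i, e/) → [ʁ].
Occurrence 3 (position 9): no conditioning environment matches → elsewhere allophone [r].

[r], [ʁ], [r]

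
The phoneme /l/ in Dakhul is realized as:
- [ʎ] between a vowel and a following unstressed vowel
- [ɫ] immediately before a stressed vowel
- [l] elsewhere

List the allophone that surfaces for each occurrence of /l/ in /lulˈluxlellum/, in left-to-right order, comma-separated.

[l], [l], [ɫ], [l], [l], [l]

Occurrence 1 (position 1): no conditioning environment matches → elsewhere allophone [l].
Occurrence 2 (position 3): no conditioning environment matches → elsewhere allophone [l].
Occurrence 3 (position 4): immediately before a stressed vowel → [ɫ].
Occurrence 4 (position 7): no conditioning environment matches → elsewhere allophone [l].
Occurrence 5 (position 9): no conditioning environment matches → elsewhere allophone [l].
Occurrence 6 (position 10): no conditioning environment matches → elsewhere allophone [l].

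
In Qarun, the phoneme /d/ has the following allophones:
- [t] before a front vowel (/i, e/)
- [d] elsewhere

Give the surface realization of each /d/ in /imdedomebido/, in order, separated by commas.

[t], [d], [d]

Occurrence 1 (position 3): before a front vowel (/i, e/) → [t].
Occurrence 2 (position 5): no conditioning environment matches → elsewhere allophone [d].
Occurrence 3 (position 11): no conditioning environment matches → elsewhere allophone [d].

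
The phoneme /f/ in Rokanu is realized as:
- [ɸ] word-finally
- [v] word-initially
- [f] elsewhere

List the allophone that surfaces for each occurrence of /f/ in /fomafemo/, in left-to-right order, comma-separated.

Occurrence 1 (position 1): word-initially → [v].
Occurrence 2 (position 5): no conditioning environment matches → elsewhere allophone [f].

[v], [f]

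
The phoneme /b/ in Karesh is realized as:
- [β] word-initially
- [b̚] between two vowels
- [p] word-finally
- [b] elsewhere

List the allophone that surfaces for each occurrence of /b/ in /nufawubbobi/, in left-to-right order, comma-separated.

Occurrence 1 (position 7): no conditioning environment matches → elsewhere allophone [b].
Occurrence 2 (position 8): no conditioning environment matches → elsewhere allophone [b].
Occurrence 3 (position 10): between two vowels → [b̚].

[b], [b], [b̚]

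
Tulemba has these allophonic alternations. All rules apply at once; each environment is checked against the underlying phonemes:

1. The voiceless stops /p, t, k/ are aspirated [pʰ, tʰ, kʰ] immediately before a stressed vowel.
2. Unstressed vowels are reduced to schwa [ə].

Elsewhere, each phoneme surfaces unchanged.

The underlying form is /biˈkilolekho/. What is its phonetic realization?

/b/ (word-initial) is unaffected → [b].
/i/ meets the environment for rule 2 (in an unstressed syllable) → [ə].
/k/ meets the environment for rule 1 (immediately before a stressed vowel) → [kʰ].
/i/ (between /k/ and /l/): rule 2 targets it, but not in an unstressed syllable → unchanged [i].
/l/ — not in any rule's target class → [l].
Rule 2 applies to /o/ (between /l/ and /l/: in an unstressed syllable) → [ə].
/l/ stays [l].
/e/ — between /l/ and /k/, in an unstressed syllable — surfaces as [ə] (rule 2).
/k/ (between /e/ and /h/): rule 1 targets it, but not immediately before a stressed vowel → unchanged [k].
/h/ (between /k/ and /o/) is unaffected → [h].
Rule 2 applies to /o/ (word-final: in an unstressed syllable) → [ə].

[bəˈkʰilələkhə]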